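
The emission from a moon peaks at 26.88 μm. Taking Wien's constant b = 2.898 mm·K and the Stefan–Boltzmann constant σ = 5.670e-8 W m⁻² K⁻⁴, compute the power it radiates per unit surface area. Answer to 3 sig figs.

I ≈ 7.66 W/m²

Wien's law: T = b/λ_max = 2.898×10⁻³/2.688×10⁻⁵ = 107.813 K.
Then I = σT⁴ = 5.670×10⁻⁸×(107.813)⁴ = 7.66 W/m².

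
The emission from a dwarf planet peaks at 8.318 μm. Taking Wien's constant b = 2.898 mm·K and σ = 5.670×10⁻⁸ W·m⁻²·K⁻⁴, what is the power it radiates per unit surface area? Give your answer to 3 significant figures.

I ≈ 835 W/m²

Wien's law: T = b/λ_max = 2.898×10⁻³/8.318×10⁻⁶ = 348.401 K.
Then I = σT⁴ = 5.670×10⁻⁸×(348.401)⁴ = 835 W/m².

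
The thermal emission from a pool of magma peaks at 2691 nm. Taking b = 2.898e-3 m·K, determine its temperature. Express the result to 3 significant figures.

T ≈ 1.08×10³ K

Wien's law gives T = b/λ_max = (2.898×10⁻³ m·K)/(2.691×10⁻⁶ m) = 1.08×10³ K.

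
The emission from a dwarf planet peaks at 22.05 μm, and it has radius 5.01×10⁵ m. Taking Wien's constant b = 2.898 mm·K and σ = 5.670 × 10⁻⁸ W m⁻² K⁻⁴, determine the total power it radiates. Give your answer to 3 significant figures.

Wien's law: T = b/λ_max = 2.898×10⁻³/2.205×10⁻⁵ = 131.429 K.
Surface area A = 4πR² = 4π(5.01×10⁵ m)² = 3.15417×10¹² m².
Then P = σAT⁴ = 5.670×10⁻⁸×3.15417×10¹²×(131.429)⁴ = 5.34×10¹³ W.

P ≈ 5.34×10¹³ W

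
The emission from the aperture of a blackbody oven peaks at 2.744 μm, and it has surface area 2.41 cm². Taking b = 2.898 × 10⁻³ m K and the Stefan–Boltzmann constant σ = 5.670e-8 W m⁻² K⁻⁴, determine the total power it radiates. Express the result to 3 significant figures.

P ≈ 17.0 W

Wien's law: T = b/λ_max = 2.898×10⁻³/2.744×10⁻⁶ = 1056.12 K.
Area A = 2.41 cm² = 2.41×10⁻⁴ m².
Then P = σAT⁴ = 5.670×10⁻⁸×2.41×10⁻⁴×(1056.12)⁴ = 17.0 W.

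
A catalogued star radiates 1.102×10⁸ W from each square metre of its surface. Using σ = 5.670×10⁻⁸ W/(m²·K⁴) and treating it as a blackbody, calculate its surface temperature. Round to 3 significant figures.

T ≈ 6.64×10³ K

I = σT⁴, so T = (I/σ)^(1/4) = (1.102×10⁸/(5.670×10⁻⁸))^(1/4) = 6.64×10³ K.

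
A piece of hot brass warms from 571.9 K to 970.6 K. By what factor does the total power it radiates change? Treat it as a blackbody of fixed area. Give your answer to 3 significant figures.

P₂/P₁ ≈ 8.30

P ∝ T⁴, so P₂/P₁ = (T₂/T₁)⁴ = (970.6/571.9)⁴ = (1.69715)⁴ = 8.30.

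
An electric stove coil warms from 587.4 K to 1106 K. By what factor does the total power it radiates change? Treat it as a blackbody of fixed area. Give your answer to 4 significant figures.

P₂/P₁ ≈ 12.57

P ∝ T⁴, so P₂/P₁ = (T₂/T₁)⁴ = (1106/587.4)⁴ = (1.88287)⁴ = 12.57.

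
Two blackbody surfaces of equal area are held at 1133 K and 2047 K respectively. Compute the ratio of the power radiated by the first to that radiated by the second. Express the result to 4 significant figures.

P₁/P₂ ≈ 0.09385

With equal areas, P₁/P₂ = (T₁/T₂)⁴ = (1133/2047)⁴ = 0.09385.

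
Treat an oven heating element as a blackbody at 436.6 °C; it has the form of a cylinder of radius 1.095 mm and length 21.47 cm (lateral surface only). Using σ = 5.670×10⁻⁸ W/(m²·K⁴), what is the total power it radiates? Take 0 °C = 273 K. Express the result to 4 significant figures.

P ≈ 21.24 W

T = 436.6 °C + 273 = 709.6 K.
Lateral area A = 2πrL = 2π×1.095×10⁻³×0.2147 = 1.47715×10⁻³ m².
P = σAT⁴ = 5.670×10⁻⁸ × 1.47715×10⁻³ × (709.6)⁴ = 21.24 W.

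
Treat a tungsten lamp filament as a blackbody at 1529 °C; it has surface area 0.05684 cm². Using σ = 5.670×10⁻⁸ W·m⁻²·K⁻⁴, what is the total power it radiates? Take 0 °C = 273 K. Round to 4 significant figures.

P ≈ 3.398 W

T = 1529 °C + 273 = 1802 K.
Area A = 0.05684 cm² = 5.684×10⁻⁶ m².
P = σAT⁴ = 5.670×10⁻⁸ × 5.684×10⁻⁶ × (1802)⁴ = 3.398 W.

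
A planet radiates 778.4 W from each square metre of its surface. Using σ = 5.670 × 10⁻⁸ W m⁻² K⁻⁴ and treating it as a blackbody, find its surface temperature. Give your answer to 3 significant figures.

I = σT⁴, so T = (I/σ)^(1/4) = (778.4/(5.670×10⁻⁸))^(1/4) = 342 K.

T ≈ 342 K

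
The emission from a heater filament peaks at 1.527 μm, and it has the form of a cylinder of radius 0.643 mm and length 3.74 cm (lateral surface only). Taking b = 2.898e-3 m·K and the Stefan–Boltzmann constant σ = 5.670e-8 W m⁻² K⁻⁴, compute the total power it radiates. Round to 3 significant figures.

Wien's law: T = b/λ_max = 2.898×10⁻³/1.527×10⁻⁶ = 1897.84 K.
Lateral area A = 2πrL = 2π×6.43×10⁻⁴×0.0374 = 1.51099×10⁻⁴ m².
Then P = σAT⁴ = 5.670×10⁻⁸×1.51099×10⁻⁴×(1897.84)⁴ = 111 W.

P ≈ 111 W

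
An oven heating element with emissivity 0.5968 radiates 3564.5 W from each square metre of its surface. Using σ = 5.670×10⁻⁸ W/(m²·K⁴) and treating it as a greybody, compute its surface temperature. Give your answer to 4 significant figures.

I = εσT⁴, so T = (I/εσ)^(1/4) = (3564.5/(0.5968×5.670×10⁻⁸))^(1/4) = 569.7 K.

T ≈ 569.7 K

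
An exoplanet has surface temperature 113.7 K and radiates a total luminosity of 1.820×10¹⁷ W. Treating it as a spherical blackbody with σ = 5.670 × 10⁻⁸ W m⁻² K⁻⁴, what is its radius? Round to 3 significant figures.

L = 4πR²σT⁴ ⇒ R = √(L/(4πσT⁴)).
σT⁴ = 9.47600 W/m², so R = √(1.820×10¹⁷/(4π×9.47600)) = 3.91×10⁷ m.

R ≈ 3.91×10⁷ m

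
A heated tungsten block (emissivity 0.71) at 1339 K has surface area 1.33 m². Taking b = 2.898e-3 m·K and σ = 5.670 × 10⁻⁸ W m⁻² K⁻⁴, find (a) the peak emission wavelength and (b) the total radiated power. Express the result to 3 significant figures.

λ_max ≈ 2.16 μm; P ≈ 1.72×10⁵ W

(a) λ_max = b/T = 2.898×10⁻³/1339 = 2.164×10⁻⁶ m = 2.16 μm.
Area A = 1.33 m².
(b) P = εσAT⁴ = 0.71×5.670×10⁻⁸×1.33×(1339)⁴ = 1.72×10⁵ W.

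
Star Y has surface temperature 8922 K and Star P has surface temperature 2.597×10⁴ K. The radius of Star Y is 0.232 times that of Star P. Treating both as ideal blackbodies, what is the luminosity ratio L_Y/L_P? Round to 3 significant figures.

L ∝ R²T⁴, so L_Y/L_P = (R_Y/R_P)²(T_Y/T_P)⁴ = (0.232)² × (8922/2.597×10⁴)⁴ = 0.053824 × 0.0139303 = 7.50×10⁻⁴.

L_Y/L_P ≈ 7.50×10⁻⁴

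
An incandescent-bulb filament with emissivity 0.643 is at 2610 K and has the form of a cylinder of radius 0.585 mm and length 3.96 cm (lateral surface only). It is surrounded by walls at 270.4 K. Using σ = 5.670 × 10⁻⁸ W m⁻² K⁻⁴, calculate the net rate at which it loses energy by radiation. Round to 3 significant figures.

Lateral area A = 2πrL = 2π×5.85×10⁻⁴×0.0396 = 1.45556×10⁻⁴ m².
Net radiated power P_net = εσA(T⁴ − T₀⁴) = 0.643×5.670×10⁻⁸×1.45556×10⁻⁴×(2610⁴ − 270.4⁴).
T⁴ − T₀⁴ = 4.64047×10¹³ − 5.34597×10⁹ = 4.63994×10¹³ K⁴, so P_net = 246 W.

Net loss ≈ 246 W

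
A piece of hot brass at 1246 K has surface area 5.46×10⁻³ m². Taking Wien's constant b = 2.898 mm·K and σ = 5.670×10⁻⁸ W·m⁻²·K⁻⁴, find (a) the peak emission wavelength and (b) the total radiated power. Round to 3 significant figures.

λ_max ≈ 2.33×10³ nm; P ≈ 746 W

(a) λ_max = b/T = 2.898×10⁻³/1246 = 2.326×10⁻⁶ m = 2.33×10³ nm.
Area A = 5.46×10⁻³ m².
(b) P = σAT⁴ = 5.670×10⁻⁸×5.46×10⁻³×(1246)⁴ = 746 W.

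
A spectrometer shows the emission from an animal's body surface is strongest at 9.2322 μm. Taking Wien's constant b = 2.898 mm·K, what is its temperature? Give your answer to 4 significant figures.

Wien's law gives T = b/λ_max = (2.898×10⁻³ m·K)/(9.2322×10⁻⁶ m) = 313.9 K.

T ≈ 313.9 K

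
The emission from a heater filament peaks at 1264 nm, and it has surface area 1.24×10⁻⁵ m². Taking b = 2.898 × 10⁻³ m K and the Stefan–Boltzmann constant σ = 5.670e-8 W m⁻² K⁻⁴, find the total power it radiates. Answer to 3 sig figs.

Wien's law: T = b/λ_max = 2.898×10⁻³/1.264×10⁻⁶ = 2292.72 K.
Area A = 1.24×10⁻⁵ m².
Then P = σAT⁴ = 5.670×10⁻⁸×1.24×10⁻⁵×(2292.72)⁴ = 19.4 W.

P ≈ 19.4 W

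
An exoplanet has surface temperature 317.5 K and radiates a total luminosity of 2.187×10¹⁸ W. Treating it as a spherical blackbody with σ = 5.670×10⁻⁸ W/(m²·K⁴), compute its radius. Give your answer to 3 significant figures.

R ≈ 1.74×10⁷ m

L = 4πR²σT⁴ ⇒ R = √(L/(4πσT⁴)).
σT⁴ = 576.180 W/m², so R = √(2.187×10¹⁸/(4π×576.180)) = 1.74×10⁷ m.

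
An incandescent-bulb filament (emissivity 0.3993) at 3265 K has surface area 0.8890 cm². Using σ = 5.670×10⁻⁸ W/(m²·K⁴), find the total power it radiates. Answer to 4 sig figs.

P ≈ 228.7 W

Area A = 0.8890 cm² = 8.890×10⁻⁵ m².
P = εσAT⁴ = 0.3993 × 5.670×10⁻⁸ × 8.890×10⁻⁵ × (3265)⁴ = 228.7 W.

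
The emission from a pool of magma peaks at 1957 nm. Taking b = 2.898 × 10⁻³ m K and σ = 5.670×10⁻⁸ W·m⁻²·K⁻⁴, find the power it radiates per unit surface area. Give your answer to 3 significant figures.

Wien's law: T = b/λ_max = 2.898×10⁻³/1.957×10⁻⁶ = 1480.84 K.
Then I = σT⁴ = 5.670×10⁻⁸×(1480.84)⁴ = 2.73×10⁵ W/m².

I ≈ 2.73×10⁵ W/m²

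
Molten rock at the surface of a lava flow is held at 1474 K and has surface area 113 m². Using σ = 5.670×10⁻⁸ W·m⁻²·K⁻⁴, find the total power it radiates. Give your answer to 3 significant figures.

Area A = 113 m².
P = σAT⁴ = 5.670×10⁻⁸ × 113 × (1474)⁴ = 3.02×10⁷ W.

P ≈ 3.02×10⁷ W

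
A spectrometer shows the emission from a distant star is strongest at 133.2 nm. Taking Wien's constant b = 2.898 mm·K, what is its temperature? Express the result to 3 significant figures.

Wien's law gives T = b/λ_max = (2.898×10⁻³ m·K)/(1.332×10⁻⁷ m) = 2.18×10⁴ K.

T ≈ 2.18×10⁴ K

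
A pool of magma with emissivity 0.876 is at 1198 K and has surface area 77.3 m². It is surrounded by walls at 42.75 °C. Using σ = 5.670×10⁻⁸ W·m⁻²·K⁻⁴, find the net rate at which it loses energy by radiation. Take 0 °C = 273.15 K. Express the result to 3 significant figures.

Surroundings: T = 42.75 °C + 273.15 = 315.90 K.
Area A = 77.3 m².
Net radiated power P_net = εσA(T⁴ − T₀⁴) = 0.876×5.670×10⁻⁸×77.3×(1198⁴ − 315.90⁴).
T⁴ − T₀⁴ = 2.05981×10¹² − 9.95860×10⁹ = 2.04985×10¹² K⁴, so P_net = 7.87×10⁶ W.

Net loss ≈ 7.87×10⁶ W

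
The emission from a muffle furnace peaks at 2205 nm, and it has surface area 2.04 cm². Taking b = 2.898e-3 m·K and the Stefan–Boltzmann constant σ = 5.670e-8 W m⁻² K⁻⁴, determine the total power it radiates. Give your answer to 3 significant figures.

P ≈ 34.5 W

Wien's law: T = b/λ_max = 2.898×10⁻³/2.205×10⁻⁶ = 1314.29 K.
Area A = 2.04 cm² = 2.04×10⁻⁴ m².
Then P = σAT⁴ = 5.670×10⁻⁸×2.04×10⁻⁴×(1314.29)⁴ = 34.5 W.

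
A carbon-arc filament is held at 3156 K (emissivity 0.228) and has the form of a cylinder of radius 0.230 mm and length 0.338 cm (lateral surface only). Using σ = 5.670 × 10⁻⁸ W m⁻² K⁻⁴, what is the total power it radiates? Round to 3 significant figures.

Lateral area A = 2πrL = 2π×2.30×10⁻⁴×3.38×10⁻³ = 4.88455×10⁻⁶ m².
P = εσAT⁴ = 0.228 × 5.670×10⁻⁸ × 4.88455×10⁻⁶ × (3156)⁴ = 6.26 W.

P ≈ 6.26 W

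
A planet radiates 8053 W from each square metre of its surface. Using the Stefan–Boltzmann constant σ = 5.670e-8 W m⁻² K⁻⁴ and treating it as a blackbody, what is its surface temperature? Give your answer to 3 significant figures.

I = σT⁴, so T = (I/σ)^(1/4) = (8053/(5.670×10⁻⁸))^(1/4) = 614 K.

T ≈ 614 K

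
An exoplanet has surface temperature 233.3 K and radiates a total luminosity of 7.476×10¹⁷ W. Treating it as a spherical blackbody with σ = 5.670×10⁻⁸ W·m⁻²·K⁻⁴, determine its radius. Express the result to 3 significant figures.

L = 4πR²σT⁴ ⇒ R = √(L/(4πσT⁴)).
σT⁴ = 167.974 W/m², so R = √(7.476×10¹⁷/(4π×167.974)) = 1.88×10⁷ m.

R ≈ 1.88×10⁷ m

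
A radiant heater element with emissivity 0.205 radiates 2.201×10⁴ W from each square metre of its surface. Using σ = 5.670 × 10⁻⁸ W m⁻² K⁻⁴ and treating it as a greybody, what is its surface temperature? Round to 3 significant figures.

T ≈ 1.17×10³ K

I = εσT⁴, so T = (I/εσ)^(1/4) = (2.201×10⁴/(0.205×5.670×10⁻⁸))^(1/4) = 1.17×10³ K.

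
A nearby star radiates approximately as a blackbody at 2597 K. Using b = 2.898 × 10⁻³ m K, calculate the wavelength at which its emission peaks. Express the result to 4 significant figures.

Wien's displacement law: λ_max = b/T = (2.898×10⁻³ m·K)/(2597 K) = 1.1159×10⁻⁶ m.
That is 1.116 μm, in the infrared range.

λ_max ≈ 1.116 μm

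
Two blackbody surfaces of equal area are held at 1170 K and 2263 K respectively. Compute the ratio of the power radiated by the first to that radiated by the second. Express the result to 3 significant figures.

P₁/P₂ ≈ 0.0715

With equal areas, P₁/P₂ = (T₁/T₂)⁴ = (1170/2263)⁴ = 0.0715.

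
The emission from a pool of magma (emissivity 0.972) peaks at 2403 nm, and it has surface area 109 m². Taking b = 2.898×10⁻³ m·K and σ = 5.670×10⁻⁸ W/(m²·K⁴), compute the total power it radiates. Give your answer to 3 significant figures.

Wien's law: T = b/λ_max = 2.898×10⁻³/2.403×10⁻⁶ = 1205.99 K.
Area A = 109 m².
Then P = εσAT⁴ = 0.972×5.670×10⁻⁸×109×(1205.99)⁴ = 1.27×10⁷ W.

P ≈ 1.27×10⁷ W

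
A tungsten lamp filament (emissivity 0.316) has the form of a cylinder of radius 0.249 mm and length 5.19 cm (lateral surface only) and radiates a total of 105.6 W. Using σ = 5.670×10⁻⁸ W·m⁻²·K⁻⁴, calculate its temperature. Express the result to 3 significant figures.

Lateral area A = 2πrL = 2π×2.49×10⁻⁴×0.0519 = 8.11982×10⁻⁵ m².
P = εσAT⁴ ⇒ T = (P/(εσA))^(1/4) = (105.6/(0.316×5.670×10⁻⁸×8.11982×10⁻⁵))^(1/4) = 2.92×10³ K.

T ≈ 2.92×10³ K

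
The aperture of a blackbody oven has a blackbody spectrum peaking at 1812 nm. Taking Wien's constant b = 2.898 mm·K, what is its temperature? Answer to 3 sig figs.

Wien's law gives T = b/λ_max = (2.898×10⁻³ m·K)/(1.812×10⁻⁶ m) = 1.60×10³ K.

T ≈ 1.60×10³ K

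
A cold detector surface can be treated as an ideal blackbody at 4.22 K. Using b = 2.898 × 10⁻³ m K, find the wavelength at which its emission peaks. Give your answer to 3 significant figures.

λ_max ≈ 0.687 mm

Wien's displacement law: λ_max = b/T = (2.898×10⁻³ m·K)/(4.22 K) = 6.867×10⁻⁴ m.
That is 0.687 mm, in the infrared range.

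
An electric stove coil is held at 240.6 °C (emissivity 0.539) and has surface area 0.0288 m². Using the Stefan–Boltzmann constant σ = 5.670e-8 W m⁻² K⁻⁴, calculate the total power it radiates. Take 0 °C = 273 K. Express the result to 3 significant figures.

T = 240.6 °C + 273 = 513.6 K.
Area A = 0.0288 m².
P = εσAT⁴ = 0.539 × 5.670×10⁻⁸ × 0.0288 × (513.6)⁴ = 61.2 W.

P ≈ 61.2 W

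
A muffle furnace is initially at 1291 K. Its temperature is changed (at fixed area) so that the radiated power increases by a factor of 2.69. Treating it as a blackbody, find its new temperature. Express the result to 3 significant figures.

T₂ ≈ 1.65×10³ K

P ∝ T⁴, so T₂/T₁ = (P₂/P₁)^(1/4) = (2.69)^(1/4) = 1.28067.
T₂ = 1291 × 1.28067 = 1.65×10³ K.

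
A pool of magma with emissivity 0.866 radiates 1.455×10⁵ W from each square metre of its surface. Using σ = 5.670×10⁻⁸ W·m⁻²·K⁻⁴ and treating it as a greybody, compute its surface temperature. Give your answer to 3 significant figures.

T ≈ 1.31×10³ K

I = εσT⁴, so T = (I/εσ)^(1/4) = (1.455×10⁵/(0.866×5.670×10⁻⁸))^(1/4) = 1.31×10³ K.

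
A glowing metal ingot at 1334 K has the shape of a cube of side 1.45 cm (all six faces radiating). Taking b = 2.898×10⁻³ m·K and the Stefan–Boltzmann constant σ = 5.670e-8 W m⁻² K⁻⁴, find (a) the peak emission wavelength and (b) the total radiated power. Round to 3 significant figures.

(a) λ_max = b/T = 2.898×10⁻³/1334 = 2.172×10⁻⁶ m = 2.17×10³ nm.
Area A = 6s² = 6×(0.0145 m)² = 1.2615×10⁻³ m².
(b) P = σAT⁴ = 5.670×10⁻⁸×1.2615×10⁻³×(1334)⁴ = 227 W.

λ_max ≈ 2.17×10³ nm; P ≈ 227 W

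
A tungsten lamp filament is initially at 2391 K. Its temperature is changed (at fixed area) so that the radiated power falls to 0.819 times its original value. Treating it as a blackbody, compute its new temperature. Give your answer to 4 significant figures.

P ∝ T⁴, so T₂/T₁ = (P₂/P₁)^(1/4) = (0.819)^(1/4) = 0.951308.
T₂ = 2391 × 0.951308 = 2275 K.

T₂ ≈ 2275 K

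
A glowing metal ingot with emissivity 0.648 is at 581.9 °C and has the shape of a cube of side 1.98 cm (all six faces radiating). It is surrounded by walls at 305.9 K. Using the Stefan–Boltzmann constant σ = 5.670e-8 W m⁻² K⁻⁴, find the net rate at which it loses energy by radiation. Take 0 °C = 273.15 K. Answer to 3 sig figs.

T = 581.9 °C + 273.15 = 855.05 K.
Area A = 6s² = 6×(0.0198 m)² = 2.35224×10⁻³ m².
Net radiated power P_net = εσA(T⁴ − T₀⁴) = 0.648×5.670×10⁻⁸×2.35224×10⁻³×(855.05⁴ − 305.9⁴).
T⁴ − T₀⁴ = 5.34523×10¹¹ − 8.75625×10⁹ = 5.25767×10¹¹ K⁴, so P_net = 45.4 W.

Net loss ≈ 45.4 W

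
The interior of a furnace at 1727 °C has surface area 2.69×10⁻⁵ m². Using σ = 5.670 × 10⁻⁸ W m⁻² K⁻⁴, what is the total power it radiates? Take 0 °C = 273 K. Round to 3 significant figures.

P ≈ 24.4 W

T = 1727 °C + 273 = 2000 K.
Area A = 2.69×10⁻⁵ m².
P = σAT⁴ = 5.670×10⁻⁸ × 2.69×10⁻⁵ × (2000)⁴ = 24.4 W.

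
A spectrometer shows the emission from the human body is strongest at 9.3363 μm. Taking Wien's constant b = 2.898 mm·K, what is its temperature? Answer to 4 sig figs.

Wien's law gives T = b/λ_max = (2.898×10⁻³ m·K)/(9.3363×10⁻⁶ m) = 310.4 K.

T ≈ 310.4 K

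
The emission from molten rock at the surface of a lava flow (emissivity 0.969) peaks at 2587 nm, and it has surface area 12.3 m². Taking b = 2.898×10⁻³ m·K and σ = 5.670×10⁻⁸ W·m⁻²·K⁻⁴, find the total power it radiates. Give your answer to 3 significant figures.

Wien's law: T = b/λ_max = 2.898×10⁻³/2.587×10⁻⁶ = 1120.22 K.
Area A = 12.3 m².
Then P = εσAT⁴ = 0.969×5.670×10⁻⁸×12.3×(1120.22)⁴ = 1.06×10⁶ W.

P ≈ 1.06×10⁶ W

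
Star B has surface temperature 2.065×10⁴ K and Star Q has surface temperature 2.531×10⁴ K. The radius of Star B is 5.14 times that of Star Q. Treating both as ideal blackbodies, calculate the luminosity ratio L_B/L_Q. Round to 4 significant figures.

L ∝ R²T⁴, so L_B/L_Q = (R_B/R_Q)²(T_B/T_Q)⁴ = (5.14)² × (2.065×10⁴/2.531×10⁴)⁴ = 26.4196 × 0.443110 = 11.71.

L_B/L_Q ≈ 11.71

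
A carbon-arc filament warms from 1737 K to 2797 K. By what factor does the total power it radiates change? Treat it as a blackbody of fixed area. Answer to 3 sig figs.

P ∝ T⁴, so P₂/P₁ = (T₂/T₁)⁴ = (2797/1737)⁴ = (1.61025)⁴ = 6.72.

P₂/P₁ ≈ 6.72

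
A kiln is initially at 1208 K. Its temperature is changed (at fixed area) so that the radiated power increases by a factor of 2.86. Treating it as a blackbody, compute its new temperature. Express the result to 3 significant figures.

T₂ ≈ 1.57×10³ K

P ∝ T⁴, so T₂/T₁ = (P₂/P₁)^(1/4) = (2.86)^(1/4) = 1.30044.
T₂ = 1208 × 1.30044 = 1.57×10³ K.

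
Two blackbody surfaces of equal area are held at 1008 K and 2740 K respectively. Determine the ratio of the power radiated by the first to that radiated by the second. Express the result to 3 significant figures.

With equal areas, P₁/P₂ = (T₁/T₂)⁴ = (1008/2740)⁴ = 0.0183.

P₁/P₂ ≈ 0.0183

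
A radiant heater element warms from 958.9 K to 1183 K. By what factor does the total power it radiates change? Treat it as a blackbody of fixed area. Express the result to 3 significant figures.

P ∝ T⁴, so P₂/P₁ = (T₂/T₁)⁴ = (1183/958.9)⁴ = (1.23371)⁴ = 2.32.

P₂/P₁ ≈ 2.32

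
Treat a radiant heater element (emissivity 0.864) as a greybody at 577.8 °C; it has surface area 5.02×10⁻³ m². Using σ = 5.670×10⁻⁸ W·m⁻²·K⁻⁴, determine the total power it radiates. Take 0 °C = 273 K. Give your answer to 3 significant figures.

T = 577.8 °C + 273 = 850.8 K.
Area A = 5.02×10⁻³ m².
P = εσAT⁴ = 0.864 × 5.670×10⁻⁸ × 5.02×10⁻³ × (850.8)⁴ = 129 W.

P ≈ 129 W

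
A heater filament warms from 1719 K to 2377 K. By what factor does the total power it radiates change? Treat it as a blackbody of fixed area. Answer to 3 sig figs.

P₂/P₁ ≈ 3.66

P ∝ T⁴, so P₂/P₁ = (T₂/T₁)⁴ = (2377/1719)⁴ = (1.38278)⁴ = 3.66.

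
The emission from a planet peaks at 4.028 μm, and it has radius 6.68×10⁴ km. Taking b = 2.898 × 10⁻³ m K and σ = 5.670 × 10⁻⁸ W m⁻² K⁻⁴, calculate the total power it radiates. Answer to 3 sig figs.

Wien's law: T = b/λ_max = 2.898×10⁻³/4.028×10⁻⁶ = 719.464 K.
Surface area A = 4πR² = 4π(6.68×10⁷ m)² = 5.60742×10¹⁶ m².
Then P = σAT⁴ = 5.670×10⁻⁸×5.60742×10¹⁶×(719.464)⁴ = 8.52×10²⁰ W.

P ≈ 8.52×10²⁰ W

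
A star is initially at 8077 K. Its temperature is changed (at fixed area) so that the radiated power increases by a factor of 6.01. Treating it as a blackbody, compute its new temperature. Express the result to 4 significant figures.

P ∝ T⁴, so T₂/T₁ = (P₂/P₁)^(1/4) = (6.01)^(1/4) = 1.56574.
T₂ = 8077 × 1.56574 = 1.265×10⁴ K.

T₂ ≈ 1.265×10⁴ K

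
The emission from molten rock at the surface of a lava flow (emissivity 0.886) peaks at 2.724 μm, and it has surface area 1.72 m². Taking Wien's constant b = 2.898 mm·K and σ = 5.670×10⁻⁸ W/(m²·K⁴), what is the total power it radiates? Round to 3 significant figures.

P ≈ 1.11×10⁵ W

Wien's law: T = b/λ_max = 2.898×10⁻³/2.724×10⁻⁶ = 1063.88 K.
Area A = 1.72 m².
Then P = εσAT⁴ = 0.886×5.670×10⁻⁸×1.72×(1063.88)⁴ = 1.11×10⁵ W.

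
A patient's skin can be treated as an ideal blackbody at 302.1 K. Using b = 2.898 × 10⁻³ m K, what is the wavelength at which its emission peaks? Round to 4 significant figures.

Wien's displacement law: λ_max = b/T = (2.898×10⁻³ m·K)/(302.1 K) = 9.5929×10⁻⁶ m.
That is 9.593 μm, in the infrared range.

λ_max ≈ 9.593 μm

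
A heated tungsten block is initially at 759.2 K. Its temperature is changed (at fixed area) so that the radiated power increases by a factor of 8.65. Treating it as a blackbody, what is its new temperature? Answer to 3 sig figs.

P ∝ T⁴, so T₂/T₁ = (P₂/P₁)^(1/4) = (8.65)^(1/4) = 1.71496.
T₂ = 759.2 × 1.71496 = 1.30×10³ K.

T₂ ≈ 1.30×10³ K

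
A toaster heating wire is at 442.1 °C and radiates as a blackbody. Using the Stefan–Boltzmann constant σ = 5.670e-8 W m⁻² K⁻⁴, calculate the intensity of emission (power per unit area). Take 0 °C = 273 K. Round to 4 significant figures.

I ≈ 1.483×10⁴ W/m²

T = 442.1 °C + 273 = 715.1 K.
Stefan–Boltzmann: I = σT⁴ = 5.670×10⁻⁸ × (715.1)⁴ = 1.483×10⁴ W/m².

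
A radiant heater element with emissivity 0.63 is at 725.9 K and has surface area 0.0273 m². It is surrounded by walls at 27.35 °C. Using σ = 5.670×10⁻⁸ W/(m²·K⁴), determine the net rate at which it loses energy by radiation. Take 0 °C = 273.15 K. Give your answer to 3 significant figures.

Surroundings: T = 27.35 °C + 273.15 = 300.50 K.
Area A = 0.0273 m².
Net radiated power P_net = εσA(T⁴ − T₀⁴) = 0.63×5.670×10⁻⁸×0.0273×(725.9⁴ − 300.50⁴).
T⁴ − T₀⁴ = 2.77656×10¹¹ − 8.15414×10⁹ = 2.69502×10¹¹ K⁴, so P_net = 263 W.

Net loss ≈ 263 W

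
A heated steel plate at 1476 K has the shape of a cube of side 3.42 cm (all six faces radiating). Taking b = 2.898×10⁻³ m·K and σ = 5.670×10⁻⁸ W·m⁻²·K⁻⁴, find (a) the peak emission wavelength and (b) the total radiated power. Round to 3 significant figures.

(a) λ_max = b/T = 2.898×10⁻³/1476 = 1.963×10⁻⁶ m = 1.96 μm.
Area A = 6s² = 6×(0.0342 m)² = 7.01784×10⁻³ m².
(b) P = σAT⁴ = 5.670×10⁻⁸×7.01784×10⁻³×(1476)⁴ = 1.89×10³ W.

λ_max ≈ 1.96 μm; P ≈ 1.89×10³ W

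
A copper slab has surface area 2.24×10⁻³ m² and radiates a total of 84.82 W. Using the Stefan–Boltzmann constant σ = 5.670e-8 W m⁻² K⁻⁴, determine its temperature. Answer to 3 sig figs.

Area A = 2.24×10⁻³ m².
P = σAT⁴ ⇒ T = (P/(σA))^(1/4) = (84.82/(5.670×10⁻⁸×2.24×10⁻³))^(1/4) = 904 K.

T ≈ 904 K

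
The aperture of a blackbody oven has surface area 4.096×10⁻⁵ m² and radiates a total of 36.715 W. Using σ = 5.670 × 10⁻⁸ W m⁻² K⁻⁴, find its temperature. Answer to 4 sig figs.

T ≈ 1994 K

Area A = 4.096×10⁻⁵ m².
P = σAT⁴ ⇒ T = (P/(σA))^(1/4) = (36.715/(5.670×10⁻⁸×4.096×10⁻⁵))^(1/4) = 1994 K.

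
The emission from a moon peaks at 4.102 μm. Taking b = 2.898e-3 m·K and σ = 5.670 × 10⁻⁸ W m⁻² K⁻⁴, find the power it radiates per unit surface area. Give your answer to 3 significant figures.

Wien's law: T = b/λ_max = 2.898×10⁻³/4.102×10⁻⁶ = 706.485 K.
Then I = σT⁴ = 5.670×10⁻⁸×(706.485)⁴ = 1.41×10⁴ W/m².

I ≈ 1.41×10⁴ W/m²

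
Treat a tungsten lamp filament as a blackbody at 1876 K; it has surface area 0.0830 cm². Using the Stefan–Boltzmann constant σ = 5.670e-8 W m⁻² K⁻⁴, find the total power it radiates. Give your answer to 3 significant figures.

P ≈ 5.83 W

Area A = 0.0830 cm² = 8.30×10⁻⁶ m².
P = σAT⁴ = 5.670×10⁻⁸ × 8.30×10⁻⁶ × (1876)⁴ = 5.83 W.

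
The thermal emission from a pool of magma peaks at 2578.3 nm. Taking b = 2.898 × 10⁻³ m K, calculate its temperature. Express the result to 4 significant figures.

T ≈ 1124 K

Wien's law gives T = b/λ_max = (2.898×10⁻³ m·K)/(2.5783×10⁻⁶ m) = 1124 K.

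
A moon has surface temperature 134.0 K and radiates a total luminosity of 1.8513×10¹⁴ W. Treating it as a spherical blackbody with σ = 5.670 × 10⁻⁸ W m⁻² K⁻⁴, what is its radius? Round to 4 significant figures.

L = 4πR²σT⁴ ⇒ R = √(L/(4πσT⁴)).
σT⁴ = 18.2811 W/m², so R = √(1.8513×10¹⁴/(4π×18.2811)) = 8.977×10⁵ m.

R ≈ 8.977×10⁵ m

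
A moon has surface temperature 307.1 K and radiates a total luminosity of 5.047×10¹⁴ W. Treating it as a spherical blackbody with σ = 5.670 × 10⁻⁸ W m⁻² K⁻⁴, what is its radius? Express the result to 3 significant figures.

R ≈ 2.82×10⁵ m

L = 4πR²σT⁴ ⇒ R = √(L/(4πσT⁴)).
σT⁴ = 504.316 W/m², so R = √(5.047×10¹⁴/(4π×504.316)) = 2.82×10⁵ m.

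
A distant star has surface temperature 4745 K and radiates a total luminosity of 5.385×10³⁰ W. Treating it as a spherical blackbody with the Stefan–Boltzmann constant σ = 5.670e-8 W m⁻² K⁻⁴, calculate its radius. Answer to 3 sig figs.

L = 4πR²σT⁴ ⇒ R = √(L/(4πσT⁴)).
σT⁴ = 2.87427×10⁷ W/m², so R = √(5.385×10³⁰/(4π×2.87427×10⁷)) = 1.22×10¹¹ m.

R ≈ 1.22×10¹¹ m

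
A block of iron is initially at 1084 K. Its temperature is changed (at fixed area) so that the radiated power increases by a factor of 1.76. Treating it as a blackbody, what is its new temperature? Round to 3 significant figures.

P ∝ T⁴, so T₂/T₁ = (P₂/P₁)^(1/4) = (1.76)^(1/4) = 1.15180.
T₂ = 1084 × 1.15180 = 1.25×10³ K.

T₂ ≈ 1.25×10³ K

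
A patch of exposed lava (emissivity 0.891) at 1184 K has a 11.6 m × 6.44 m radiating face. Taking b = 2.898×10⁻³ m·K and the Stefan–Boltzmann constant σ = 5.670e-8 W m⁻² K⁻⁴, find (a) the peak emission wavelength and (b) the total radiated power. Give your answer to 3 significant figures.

λ_max ≈ 2.45×10³ nm; P ≈ 7.42×10⁶ W

(a) λ_max = b/T = 2.898×10⁻³/1184 = 2.448×10⁻⁶ m = 2.45×10³ nm.
Area A = 11.6 × 6.44 = 74.704 m².
(b) P = εσAT⁴ = 0.891×5.670×10⁻⁸×74.704×(1184)⁴ = 7.42×10⁶ W.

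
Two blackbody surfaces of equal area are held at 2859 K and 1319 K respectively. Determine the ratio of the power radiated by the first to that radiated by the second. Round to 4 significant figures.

P₁/P₂ ≈ 22.07

With equal areas, P₁/P₂ = (T₁/T₂)⁴ = (2859/1319)⁴ = 22.07.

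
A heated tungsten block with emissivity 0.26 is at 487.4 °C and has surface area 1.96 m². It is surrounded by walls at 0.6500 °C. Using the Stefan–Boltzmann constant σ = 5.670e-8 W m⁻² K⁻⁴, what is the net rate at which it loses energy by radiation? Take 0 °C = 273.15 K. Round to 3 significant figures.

T = 487.4 °C + 273.15 = 760.55 K.
Surroundings: T = 0.6500 °C + 273.15 = 273.8000 K.
Area A = 1.96 m².
Net radiated power P_net = εσA(T⁴ − T₀⁴) = 0.26×5.670×10⁻⁸×1.96×(760.55⁴ − 273.8000⁴).
T⁴ − T₀⁴ = 3.34589×10¹¹ − 5.61997×10⁹ = 3.28969×10¹¹ K⁴, so P_net = 9.51×10³ W.

Net loss ≈ 9.51×10³ W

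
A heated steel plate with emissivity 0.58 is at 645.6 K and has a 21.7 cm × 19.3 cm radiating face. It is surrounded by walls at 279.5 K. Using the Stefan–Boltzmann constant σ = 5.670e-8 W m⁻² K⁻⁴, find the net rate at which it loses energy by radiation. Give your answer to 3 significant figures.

Area A = 0.217 × 0.193 = 0.041881 m².
Net radiated power P_net = εσA(T⁴ − T₀⁴) = 0.58×5.670×10⁻⁸×0.041881×(645.6⁴ − 279.5⁴).
T⁴ − T₀⁴ = 1.73722×10¹¹ − 6.10277×10⁹ = 1.67619×10¹¹ K⁴, so P_net = 231 W.

Net loss ≈ 231 W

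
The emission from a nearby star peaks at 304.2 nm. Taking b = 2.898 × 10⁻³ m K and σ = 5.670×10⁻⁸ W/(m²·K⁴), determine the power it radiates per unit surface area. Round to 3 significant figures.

Wien's law: T = b/λ_max = 2.898×10⁻³/3.042×10⁻⁷ = 9526.63 K.
Then I = σT⁴ = 5.670×10⁻⁸×(9526.63)⁴ = 4.67×10⁸ W/m².

I ≈ 4.67×10⁸ W/m²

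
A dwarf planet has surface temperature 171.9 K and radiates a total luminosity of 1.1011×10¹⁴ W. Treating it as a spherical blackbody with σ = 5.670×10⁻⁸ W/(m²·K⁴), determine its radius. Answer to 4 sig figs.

L = 4πR²σT⁴ ⇒ R = √(L/(4πσT⁴)).
σT⁴ = 49.5093 W/m², so R = √(1.1011×10¹⁴/(4π×49.5093)) = 4.207×10⁵ m.

R ≈ 4.207×10⁵ m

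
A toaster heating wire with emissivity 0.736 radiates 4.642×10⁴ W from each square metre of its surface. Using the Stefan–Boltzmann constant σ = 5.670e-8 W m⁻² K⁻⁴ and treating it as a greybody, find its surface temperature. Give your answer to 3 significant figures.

I = εσT⁴, so T = (I/εσ)^(1/4) = (4.642×10⁴/(0.736×5.670×10⁻⁸))^(1/4) = 1.03×10³ K.

T ≈ 1.03×10³ K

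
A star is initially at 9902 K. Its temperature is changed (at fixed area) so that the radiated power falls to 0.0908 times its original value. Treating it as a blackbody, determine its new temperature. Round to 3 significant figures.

T₂ ≈ 5.44×10³ K

P ∝ T⁴, so T₂/T₁ = (P₂/P₁)^(1/4) = (0.0908)^(1/4) = 0.548936.
T₂ = 9902 × 0.548936 = 5.44×10³ K.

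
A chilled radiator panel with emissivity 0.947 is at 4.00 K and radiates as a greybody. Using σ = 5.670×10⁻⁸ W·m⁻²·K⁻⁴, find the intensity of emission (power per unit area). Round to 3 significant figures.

Stefan–Boltzmann: I = εσT⁴ = 0.947 × 5.670×10⁻⁸ × (4.00)⁴ = 1.37×10⁻⁵ W/m².

I ≈ 1.37×10⁻⁵ W/m²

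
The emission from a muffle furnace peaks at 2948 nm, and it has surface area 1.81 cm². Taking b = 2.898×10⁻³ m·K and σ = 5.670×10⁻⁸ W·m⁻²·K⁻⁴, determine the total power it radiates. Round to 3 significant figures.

P ≈ 9.58 W

Wien's law: T = b/λ_max = 2.898×10⁻³/2.948×10⁻⁶ = 983.039 K.
Area A = 1.81 cm² = 1.81×10⁻⁴ m².
Then P = σAT⁴ = 5.670×10⁻⁸×1.81×10⁻⁴×(983.039)⁴ = 9.58 W.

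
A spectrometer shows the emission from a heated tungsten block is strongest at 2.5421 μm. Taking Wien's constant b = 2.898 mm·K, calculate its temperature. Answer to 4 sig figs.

T ≈ 1140 K

Wien's law gives T = b/λ_max = (2.898×10⁻³ m·K)/(2.5421×10⁻⁶ m) = 1140 K.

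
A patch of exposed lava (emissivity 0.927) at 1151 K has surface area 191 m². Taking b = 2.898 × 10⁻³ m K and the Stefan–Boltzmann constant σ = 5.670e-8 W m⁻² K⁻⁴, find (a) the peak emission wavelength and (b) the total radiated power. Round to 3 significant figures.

(a) λ_max = b/T = 2.898×10⁻³/1151 = 2.518×10⁻⁶ m = 2.52×10³ nm.
Area A = 191 m².
(b) P = εσAT⁴ = 0.927×5.670×10⁻⁸×191×(1151)⁴ = 1.76×10⁷ W.

λ_max ≈ 2.52×10³ nm; P ≈ 1.76×10⁷ W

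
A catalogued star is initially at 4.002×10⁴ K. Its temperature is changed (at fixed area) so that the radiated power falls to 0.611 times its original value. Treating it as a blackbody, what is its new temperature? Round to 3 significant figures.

P ∝ T⁴, so T₂/T₁ = (P₂/P₁)^(1/4) = (0.611)^(1/4) = 0.884118.
T₂ = 4.002×10⁴ × 0.884118 = 3.54×10⁴ K.

T₂ ≈ 3.54×10⁴ K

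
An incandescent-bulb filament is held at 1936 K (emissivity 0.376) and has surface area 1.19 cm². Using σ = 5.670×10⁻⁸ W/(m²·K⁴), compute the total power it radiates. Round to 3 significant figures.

Area A = 1.19 cm² = 1.19×10⁻⁴ m².
P = εσAT⁴ = 0.376 × 5.670×10⁻⁸ × 1.19×10⁻⁴ × (1936)⁴ = 35.6 W.

P ≈ 35.6 W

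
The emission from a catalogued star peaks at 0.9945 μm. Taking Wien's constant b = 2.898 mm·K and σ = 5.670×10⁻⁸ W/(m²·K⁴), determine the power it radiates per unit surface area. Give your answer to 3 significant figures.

I ≈ 4.09×10⁶ W/m²

Wien's law: T = b/λ_max = 2.898×10⁻³/9.945×10⁻⁷ = 2914.03 K.
Then I = σT⁴ = 5.670×10⁻⁸×(2914.03)⁴ = 4.09×10⁶ W/m².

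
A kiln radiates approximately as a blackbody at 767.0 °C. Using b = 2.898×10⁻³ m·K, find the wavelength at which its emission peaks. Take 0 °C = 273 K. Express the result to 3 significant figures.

T = 767.0 °C + 273 = 1040.0 K.
Wien's displacement law: λ_max = b/T = (2.898×10⁻³ m·K)/(1040.0 K) = 2.787×10⁻⁶ m.
That is 2.79 μm, in the infrared range.

λ_max ≈ 2.79 μm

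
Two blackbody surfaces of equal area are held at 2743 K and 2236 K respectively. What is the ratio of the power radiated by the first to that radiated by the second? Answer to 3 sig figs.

With equal areas, P₁/P₂ = (T₁/T₂)⁴ = (2743/2236)⁴ = 2.26.

P₁/P₂ ≈ 2.26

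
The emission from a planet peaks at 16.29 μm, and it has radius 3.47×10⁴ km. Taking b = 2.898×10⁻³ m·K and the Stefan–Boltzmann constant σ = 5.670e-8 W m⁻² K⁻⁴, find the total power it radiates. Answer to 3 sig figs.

Wien's law: T = b/λ_max = 2.898×10⁻³/1.629×10⁻⁵ = 177.901 K.
Surface area A = 4πR² = 4π(3.47×10⁷ m)² = 1.51310×10¹⁶ m².
Then P = σAT⁴ = 5.670×10⁻⁸×1.51310×10¹⁶×(177.901)⁴ = 8.59×10¹⁷ W.

P ≈ 8.59×10¹⁷ W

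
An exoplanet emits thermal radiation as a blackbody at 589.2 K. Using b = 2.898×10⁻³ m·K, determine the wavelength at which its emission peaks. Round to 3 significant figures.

Wien's displacement law: λ_max = b/T = (2.898×10⁻³ m·K)/(589.2 K) = 4.919×10⁻⁶ m.
That is 4.92 μm, in the infrared range.

λ_max ≈ 4.92 μm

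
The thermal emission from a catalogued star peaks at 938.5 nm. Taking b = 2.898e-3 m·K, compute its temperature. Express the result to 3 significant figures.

Wien's law gives T = b/λ_max = (2.898×10⁻³ m·K)/(9.385×10⁻⁷ m) = 3.09×10³ K.

T ≈ 3.09×10³ K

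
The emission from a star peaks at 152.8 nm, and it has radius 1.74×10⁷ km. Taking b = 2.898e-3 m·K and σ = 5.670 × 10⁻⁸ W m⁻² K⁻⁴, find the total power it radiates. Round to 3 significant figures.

P ≈ 2.79×10³¹ W

Wien's law: T = b/λ_max = 2.898×10⁻³/1.528×10⁻⁷ = 18966.0 K.
Surface area A = 4πR² = 4π(1.74×10¹⁰ m)² = 3.80459×10²¹ m².
Then P = σAT⁴ = 5.670×10⁻⁸×3.80459×10²¹×(18966.0)⁴ = 2.79×10³¹ W.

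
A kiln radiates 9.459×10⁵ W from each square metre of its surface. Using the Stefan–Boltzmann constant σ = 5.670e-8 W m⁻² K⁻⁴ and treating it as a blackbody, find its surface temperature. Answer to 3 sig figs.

T ≈ 2.02×10³ K

I = σT⁴, so T = (I/σ)^(1/4) = (9.459×10⁵/(5.670×10⁻⁸))^(1/4) = 2.02×10³ K.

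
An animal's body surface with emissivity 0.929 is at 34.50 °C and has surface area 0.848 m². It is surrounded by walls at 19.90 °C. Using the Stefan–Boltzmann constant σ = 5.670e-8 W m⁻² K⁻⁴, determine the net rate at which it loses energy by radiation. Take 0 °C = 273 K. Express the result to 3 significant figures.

T = 34.50 °C + 273 = 307.50 K.
Surroundings: T = 19.90 °C + 273 = 292.90 K.
Area A = 0.848 m².
Net radiated power P_net = εσA(T⁴ − T₀⁴) = 0.929×5.670×10⁻⁸×0.848×(307.50⁴ − 292.90⁴).
T⁴ − T₀⁴ = 8.94088×10⁹ − 7.35999×10⁹ = 1.58089×10⁹ K⁴, so P_net = 70.6 W.

Net loss ≈ 70.6 W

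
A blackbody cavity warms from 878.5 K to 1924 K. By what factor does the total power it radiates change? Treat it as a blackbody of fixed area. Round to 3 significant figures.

P ∝ T⁴, so P₂/P₁ = (T₂/T₁)⁴ = (1924/878.5)⁴ = (2.19010)⁴ = 23.0.

P₂/P₁ ≈ 23.0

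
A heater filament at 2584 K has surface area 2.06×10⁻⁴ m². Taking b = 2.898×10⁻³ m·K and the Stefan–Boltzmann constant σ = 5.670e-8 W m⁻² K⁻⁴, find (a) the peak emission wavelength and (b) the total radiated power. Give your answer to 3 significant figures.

(a) λ_max = b/T = 2.898×10⁻³/2584 = 1.122×10⁻⁶ m = 1.12 μm.
Area A = 2.06×10⁻⁴ m².
(b) P = σAT⁴ = 5.670×10⁻⁸×2.06×10⁻⁴×(2584)⁴ = 521 W.

λ_max ≈ 1.12 μm; P ≈ 521 W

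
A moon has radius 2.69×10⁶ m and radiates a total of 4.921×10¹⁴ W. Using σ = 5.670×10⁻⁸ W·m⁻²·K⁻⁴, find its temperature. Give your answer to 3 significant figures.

Surface area A = 4πR² = 4π(2.69×10⁶ m)² = 9.09315×10¹³ m².
P = σAT⁴ ⇒ T = (P/(σA))^(1/4) = (4.921×10¹⁴/(5.670×10⁻⁸×9.09315×10¹³))^(1/4) = 98.8 K.

T ≈ 98.8 K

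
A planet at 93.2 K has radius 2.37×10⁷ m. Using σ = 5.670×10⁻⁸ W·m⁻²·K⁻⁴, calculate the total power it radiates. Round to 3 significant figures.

Surface area A = 4πR² = 4π(2.37×10⁷ m)² = 7.05840×10¹⁵ m².
P = σAT⁴ = 5.670×10⁻⁸ × 7.05840×10¹⁵ × (93.2)⁴ = 3.02×10¹⁶ W.

P ≈ 3.02×10¹⁶ W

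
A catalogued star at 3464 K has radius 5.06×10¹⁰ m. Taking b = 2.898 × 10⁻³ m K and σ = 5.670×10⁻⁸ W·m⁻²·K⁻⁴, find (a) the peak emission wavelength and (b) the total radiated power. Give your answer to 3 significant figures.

(a) λ_max = b/T = 2.898×10⁻³/3464 = 8.366×10⁻⁷ m = 837 nm.
Surface area A = 4πR² = 4π(5.06×10¹⁰ m)² = 3.21744×10²² m².
(b) P = σAT⁴ = 5.670×10⁻⁸×3.21744×10²²×(3464)⁴ = 2.63×10²⁹ W.

λ_max ≈ 837 nm; P ≈ 2.63×10²⁹ W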